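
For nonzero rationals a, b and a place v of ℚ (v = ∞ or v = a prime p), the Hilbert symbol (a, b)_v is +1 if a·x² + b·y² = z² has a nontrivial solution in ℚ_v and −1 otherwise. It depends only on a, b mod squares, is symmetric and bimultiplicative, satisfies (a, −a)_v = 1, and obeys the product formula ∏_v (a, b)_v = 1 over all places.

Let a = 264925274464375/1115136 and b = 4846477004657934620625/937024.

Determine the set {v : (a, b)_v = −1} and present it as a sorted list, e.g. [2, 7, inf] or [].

[19, 29]

(a, b) ≡ (9367, 217) mod (ℚ^×)²; places V = {2, 3, 5, 7, 11, 17, 19, 29, 31, ∞}.
(a,b)_2: α=-10, β=-6; u≡7, v≡1 (mod 8); ε(u)ε(v)=1·0, αω(v)=-10·0, βω(u)=-6·0; sum ≡ 0  ⇒  +1.
(a,b)_19: α=1, u≡3; β=2, v≡8 (mod 19); (3|19)=-1, (8|19)=-1; sign (−1)^0·-1^2·-1^1 = -1.
(a,b)_5: α=4, u≡3; β=4, v≡2 (mod 5); (3|5)=-1, (2|5)=-1; sign (−1)^0·-1^4·-1^4 = +1.
(a,b)_29: α=1, u≡23; β=2, v≡19 (mod 29); (23|29)=+1, (19|29)=-1; sign (−1)^0·+1^2·-1^1 = -1.
(a,b)_∞: sgn(9367)=+, sgn(217)=+, so +1.
(a,b)_31: α=4, u≡4; β=5, v≡1 (mod 31); (4|31)=+1, (1|31)=+1; sign (−1)^0·+1^5·+1^4 = +1.
(a,b)_7: α=2, u≡1; β=3, v≡5 (mod 7); (1|7)=+1, (5|7)=-1; sign (−1)^0·+1^3·-1^2 = +1.
(a,b)_11: α=-2, u≡7; β=-4, v≡10 (mod 11); (7|11)=-1, (10|11)=-1; sign (−1)^0·-1^-4·-1^-2 = +1.
(a,b)_17: α=1, u≡12; β=2, v≡8 (mod 17); (12|17)=-1, (8|17)=+1; sign (−1)^0·-1^2·+1^1 = +1.
(a,b)_3: α=-2, u≡1; β=2, v≡1 (mod 3); (1|3)=+1, (1|3)=+1; sign (−1)^0·+1^2·+1^-2 = +1.
Ram(9367, 217) = {19, 29}; no ℚ_19-point on the conic.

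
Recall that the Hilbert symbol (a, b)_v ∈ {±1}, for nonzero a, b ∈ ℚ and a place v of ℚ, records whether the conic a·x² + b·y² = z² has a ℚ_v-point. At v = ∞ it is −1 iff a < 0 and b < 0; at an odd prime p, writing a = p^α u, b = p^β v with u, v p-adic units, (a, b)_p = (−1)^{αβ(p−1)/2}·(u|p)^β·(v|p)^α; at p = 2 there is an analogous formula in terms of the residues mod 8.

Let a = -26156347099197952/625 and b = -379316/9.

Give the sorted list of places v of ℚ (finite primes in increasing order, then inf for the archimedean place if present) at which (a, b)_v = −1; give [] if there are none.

[7, 13, 31, inf]

(a, b) ≡ (-11362, -94829) mod (ℚ^×)²; places V = {2, 3, 5, 7, 13, 19, 23, 31, ∞}.
(a,b)_5: α=-4, u≡3; β=0, v≡1 (mod 5); (3|5)=-1, (1|5)=+1; sign (−1)^0·-1^0·+1^-4 = +1.
(a,b)_3: α=0, u≡2; β=-2, v≡1 (mod 3); (2|3)=-1, (1|3)=+1; sign (−1)^0·-1^-2·+1^0 = +1.
(a,b)_2: α=9, β=2; u≡7, v≡3 (mod 8); ε(u)ε(v)=1·1, αω(v)=9·1, βω(u)=2·0; sum ≡ 0  ⇒  +1.
(a,b)_13: α=1, u≡3; β=0, v≡7 (mod 13); (3|13)=+1, (7|13)=-1; sign (−1)^0·+1^0·-1^1 = -1.
(a,b)_19: α=3, u≡14; β=1, v≡9 (mod 19); (14|19)=-1, (9|19)=+1; sign (−1)^1·-1^1·+1^3 = +1.
(a,b)_∞: sgn(-11362)=−, sgn(-94829)=−, so -1.
(a,b)_7: α=2, u≡6; β=1, v≡3 (mod 7); (6|7)=-1, (3|7)=-1; sign (−1)^0·-1^1·-1^2 = -1.
(a,b)_31: α=2, u≡13; β=1, v≡1 (mod 31); (13|31)=-1, (1|31)=+1; sign (−1)^0·-1^1·+1^2 = -1.
(a,b)_23: α=3, u≡2; β=1, v≡5 (mod 23); (2|23)=+1, (5|23)=-1; sign (−1)^1·+1^1·-1^3 = +1.
Ram(-11362, -94829) = {7, 13, 31, ∞}; no ℚ_7-point on the conic.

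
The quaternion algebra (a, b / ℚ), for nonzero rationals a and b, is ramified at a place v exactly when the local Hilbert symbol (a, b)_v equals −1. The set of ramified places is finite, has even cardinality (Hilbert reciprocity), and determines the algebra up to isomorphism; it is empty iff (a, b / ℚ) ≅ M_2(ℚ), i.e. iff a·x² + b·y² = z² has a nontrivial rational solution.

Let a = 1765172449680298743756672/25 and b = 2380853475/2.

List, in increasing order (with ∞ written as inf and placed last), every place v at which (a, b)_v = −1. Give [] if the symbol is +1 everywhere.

Mod squares: a ≡ 62062, b ≡ 182. Check v ∈ {∞, 2, 3, 5, 7, 11, 13, 31}.
v=2: v_2(a)=7, v_2(b)=-1; units ≡ 7, 3 (mod 8); ε·ε+αω+βω = 1·1+7·1+-1·0 ≡ 0  ⇒  (a,b)_2 = +1.
v=11: a=11^5·(≡6), b=11^2·(≡8) mod 11; (6|11)=-1, (8|11)=-1; (−1)^{5·2·5}·(-1)^2·(-1)^5 = -1.
v=7: a=7^5·(≡1), b=7^1·(≡5) mod 7; (1|7)=+1, (5|7)=-1; (−1)^{5·1·3}·(+1)^1·(-1)^5 = +1.
v=∞: 62062 > 0 and 182 > 0  ⇒  (a,b)_∞ = +1.
v=3: a=3^4·(≡1), b=3^2·(≡2) mod 3; (1|3)=+1, (2|3)=-1; (−1)^{4·2·1}·(+1)^2·(-1)^4 = +1.
v=5: a=5^-2·(≡2), b=5^2·(≡2) mod 5; (2|5)=-1, (2|5)=-1; (−1)^{-2·2·2}·(-1)^2·(-1)^-2 = +1.
v=13: a=13^3·(≡9), b=13^1·(≡9) mod 13; (9|13)=+1, (9|13)=+1; (−1)^{3·1·6}·(+1)^1·(+1)^3 = +1.
v=31: a=31^5·(≡1), b=31^2·(≡24) mod 31; (1|31)=+1, (24|31)=-1; (−1)^{5·2·15}·(+1)^2·(-1)^5 = -1.
Ram(62062, 182) = {11, 31}; no ℚ_11-point on the conic.

[11, 31]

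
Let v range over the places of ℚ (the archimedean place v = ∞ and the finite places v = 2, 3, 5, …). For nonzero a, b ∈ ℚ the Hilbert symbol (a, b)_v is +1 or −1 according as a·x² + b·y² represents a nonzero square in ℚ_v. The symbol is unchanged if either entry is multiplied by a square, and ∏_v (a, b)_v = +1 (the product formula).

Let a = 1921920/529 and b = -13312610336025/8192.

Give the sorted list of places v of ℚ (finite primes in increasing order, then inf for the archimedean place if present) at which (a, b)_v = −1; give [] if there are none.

(a, b) ≡ (30030, -2) mod (ℚ^×)²; places V = {2, 3, 5, 7, 11, 13, 23, ∞}.
(a,b)_5: α=1, u≡1; β=2, v≡2 (mod 5); (1|5)=+1, (2|5)=-1; sign (−1)^0·+1^2·-1^1 = -1.
(a,b)_13: α=1, u≡12; β=2, v≡7 (mod 13); (12|13)=+1, (7|13)=-1; sign (−1)^0·+1^2·-1^1 = -1.
(a,b)_2: α=7, β=-13; u≡7, v≡7 (mod 8); ε(u)ε(v)=1·1, αω(v)=7·0, βω(u)=-13·0; sum ≡ 1  ⇒  -1.
(a,b)_23: α=-2, u≡17; β=0, v≡14 (mod 23); (17|23)=-1, (14|23)=-1; sign (−1)^0·-1^0·-1^-2 = +1.
(a,b)_7: α=1, u≡5; β=2, v≡3 (mod 7); (5|7)=-1, (3|7)=-1; sign (−1)^0·-1^2·-1^1 = -1.
(a,b)_∞: sgn(30030)=+, sgn(-2)=−, so +1.
(a,b)_11: α=1, u≡7; β=2, v≡4 (mod 11); (7|11)=-1, (4|11)=+1; sign (−1)^0·-1^2·+1^1 = +1.
(a,b)_3: α=1, u≡2; β=12, v≡1 (mod 3); (2|3)=-1, (1|3)=+1; sign (−1)^0·-1^12·+1^1 = +1.
|Ram(30030, -2)| = 4, even; anisotropic at {2, 5, 7, 13}.

[2, 5, 7, 13]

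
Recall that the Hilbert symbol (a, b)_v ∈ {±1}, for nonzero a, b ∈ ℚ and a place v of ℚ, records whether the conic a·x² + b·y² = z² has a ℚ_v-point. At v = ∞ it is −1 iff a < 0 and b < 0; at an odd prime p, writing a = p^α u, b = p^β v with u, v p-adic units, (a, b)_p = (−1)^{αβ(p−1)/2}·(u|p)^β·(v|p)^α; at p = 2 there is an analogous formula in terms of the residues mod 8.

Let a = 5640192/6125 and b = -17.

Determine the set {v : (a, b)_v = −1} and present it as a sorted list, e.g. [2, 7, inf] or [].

(a, b) ≡ (85, -17) mod (ℚ^×)²; places V = {2, 3, 5, 7, 17, ∞}.
(a,b)_3: α=4, u≡1; β=0, v≡1 (mod 3); (1|3)=+1, (1|3)=+1; sign (−1)^0·+1^0·+1^4 = +1.
(a,b)_∞: sgn(85)=+, sgn(-17)=−, so +1.
(a,b)_7: α=-2, u≡2; β=0, v≡4 (mod 7); (2|7)=+1, (4|7)=+1; sign (−1)^0·+1^0·+1^-2 = +1.
(a,b)_5: α=-3, u≡3; β=0, v≡3 (mod 5); (3|5)=-1, (3|5)=-1; sign (−1)^0·-1^0·-1^-3 = -1.
(a,b)_2: α=12, β=0; u≡5, v≡7 (mod 8); ε(u)ε(v)=0·1, αω(v)=12·0, βω(u)=0·1; sum ≡ 0  ⇒  +1.
(a,b)_17: α=1, u≡11; β=1, v≡16 (mod 17); (11|17)=-1, (16|17)=+1; sign (−1)^0·-1^1·+1^1 = -1.
Ram(85, -17) = {5, 17}; no ℚ_5-point on the conic.

[5, 17]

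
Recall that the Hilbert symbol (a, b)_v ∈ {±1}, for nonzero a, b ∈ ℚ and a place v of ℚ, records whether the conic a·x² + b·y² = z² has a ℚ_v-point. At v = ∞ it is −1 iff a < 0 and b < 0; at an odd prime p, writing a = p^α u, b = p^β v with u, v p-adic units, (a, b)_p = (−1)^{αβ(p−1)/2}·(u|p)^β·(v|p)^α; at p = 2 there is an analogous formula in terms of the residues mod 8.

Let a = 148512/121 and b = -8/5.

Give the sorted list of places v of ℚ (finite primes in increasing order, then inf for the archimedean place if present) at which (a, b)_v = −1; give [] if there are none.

Mod squares: a ≡ 9282, b ≡ -10. Check v ∈ {∞, 2, 3, 5, 7, 11, 13, 17}.
v=13: a=13^1·(≡9), b=13^0·(≡1) mod 13; (9|13)=+1, (1|13)=+1; (−1)^{1·0·6}·(+1)^0·(+1)^1 = +1.
v=7: a=7^1·(≡3), b=7^0·(≡4) mod 7; (3|7)=-1, (4|7)=+1; (−1)^{1·0·3}·(-1)^0·(+1)^1 = +1.
v=2: v_2(a)=5, v_2(b)=3; units ≡ 1, 3 (mod 8); ε·ε+αω+βω = 0·1+5·1+3·0 ≡ 1  ⇒  (a,b)_2 = -1.
v=∞: 9282 > 0 and -10 < 0  ⇒  (a,b)_∞ = +1.
v=17: a=17^1·(≡16), b=17^0·(≡12) mod 17; (16|17)=+1, (12|17)=-1; (−1)^{1·0·8}·(+1)^0·(-1)^1 = -1.
v=3: a=3^1·(≡1), b=3^0·(≡2) mod 3; (1|3)=+1, (2|3)=-1; (−1)^{1·0·1}·(+1)^0·(-1)^1 = -1.
v=11: a=11^-2·(≡1), b=11^0·(≡5) mod 11; (1|11)=+1, (5|11)=+1; (−1)^{-2·0·5}·(+1)^0·(+1)^-2 = +1.
v=5: a=5^0·(≡2), b=5^-1·(≡2) mod 5; (2|5)=-1, (2|5)=-1; (−1)^{0·-1·2}·(-1)^-1·(-1)^0 = -1.
|Ram(9282, -10)| = 4, even; anisotropic at {2, 3, 5, 17}.

[2, 3, 5, 17]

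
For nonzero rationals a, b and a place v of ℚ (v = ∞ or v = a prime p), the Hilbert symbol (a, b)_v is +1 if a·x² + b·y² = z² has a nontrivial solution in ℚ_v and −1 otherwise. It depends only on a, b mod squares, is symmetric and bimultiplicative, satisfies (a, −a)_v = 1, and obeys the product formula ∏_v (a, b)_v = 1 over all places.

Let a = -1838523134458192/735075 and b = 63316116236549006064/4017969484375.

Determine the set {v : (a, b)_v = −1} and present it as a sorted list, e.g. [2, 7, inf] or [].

(a, b) ≡ (-257439, 11193) mod (ℚ^×)²; places V = {2, 3, 5, 7, 11, 13, 19, 23, 29, 37, 41, 43, ∞}.
(a,b)_7: α=1, u≡4; β=-1, v≡3 (mod 7); (4|7)=+1, (3|7)=-1; sign (−1)^1·+1^-1·-1^1 = +1.
(a,b)_37: α=2, u≡4; β=0, v≡19 (mod 37); (4|37)=+1, (19|37)=-1; sign (−1)^0·+1^0·-1^2 = +1.
(a,b)_2: α=4, β=4; u≡1, v≡1 (mod 8); ε(u)ε(v)=0·0, αω(v)=4·0, βω(u)=4·0; sum ≡ 0  ⇒  +1.
(a,b)_43: α=2, u≡34; β=2, v≡6 (mod 43); (34|43)=-1, (6|43)=+1; sign (−1)^0·-1^2·+1^2 = +1.
(a,b)_5: α=-2, u≡1; β=-6, v≡2 (mod 5); (1|5)=+1, (2|5)=-1; sign (−1)^0·+1^-6·-1^-2 = +1.
(a,b)_∞: sgn(-257439)=−, sgn(11193)=+, so +1.
(a,b)_41: α=1, u≡24; β=1, v≡12 (mod 41); (24|41)=-1, (12|41)=-1; sign (−1)^0·-1^1·-1^1 = +1.
(a,b)_13: α=1, u≡12; β=1, v≡1 (mod 13); (12|13)=+1, (1|13)=+1; sign (−1)^0·+1^1·+1^1 = +1.
(a,b)_29: α=0, u≡1; β=-2, v≡22 (mod 29); (1|29)=+1, (22|29)=+1; sign (−1)^0·+1^-2·+1^0 = +1.
(a,b)_23: α=3, u≡3; β=4, v≡14 (mod 23); (3|23)=+1, (14|23)=-1; sign (−1)^0·+1^4·-1^3 = -1.
(a,b)_19: α=0, u≡9; β=-2, v≡14 (mod 19); (9|19)=+1, (14|19)=-1; sign (−1)^0·+1^-2·-1^0 = +1.
(a,b)_3: α=-5, u≡2; β=15, v≡2 (mod 3); (2|3)=-1, (2|3)=-1; sign (−1)^1·-1^15·-1^-5 = -1.
(a,b)_11: α=-2, u≡9; β=-2, v≡7 (mod 11); (9|11)=+1, (7|11)=-1; sign (−1)^0·+1^-2·-1^-2 = +1.
|Ram(-257439, 11193)| = 2, even; anisotropic at {3, 23}.

[3, 23]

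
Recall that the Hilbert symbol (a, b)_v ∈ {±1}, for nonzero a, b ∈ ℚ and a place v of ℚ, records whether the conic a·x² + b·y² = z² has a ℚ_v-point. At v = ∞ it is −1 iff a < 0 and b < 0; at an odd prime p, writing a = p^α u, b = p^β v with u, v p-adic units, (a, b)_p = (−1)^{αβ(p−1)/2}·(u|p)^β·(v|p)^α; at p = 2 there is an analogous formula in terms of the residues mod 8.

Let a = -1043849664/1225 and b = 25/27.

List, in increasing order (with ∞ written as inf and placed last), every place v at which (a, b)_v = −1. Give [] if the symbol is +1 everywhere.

[19, 29]

(a, b) ≡ (-1812239, 3) mod (ℚ^×)²; places V = {2, 3, 5, 7, 11, 13, 19, 23, 29, ∞}.
(a,b)_29: α=1, u≡6; β=0, v≡2 (mod 29); (6|29)=+1, (2|29)=-1; sign (−1)^0·+1^0·-1^1 = -1.
(a,b)_3: α=2, u≡1; β=-3, v≡1 (mod 3); (1|3)=+1, (1|3)=+1; sign (−1)^0·+1^-3·+1^2 = +1.
(a,b)_13: α=1, u≡12; β=0, v≡12 (mod 13); (12|13)=+1, (12|13)=+1; sign (−1)^0·+1^0·+1^1 = +1.
(a,b)_19: α=1, u≡12; β=0, v≡15 (mod 19); (12|19)=-1, (15|19)=-1; sign (−1)^0·-1^0·-1^1 = -1.
(a,b)_2: α=6, β=0; u≡1, v≡3 (mod 8); ε(u)ε(v)=0·1, αω(v)=6·1, βω(u)=0·0; sum ≡ 0  ⇒  +1.
(a,b)_∞: sgn(-1812239)=−, sgn(3)=+, so +1.
(a,b)_11: α=1, u≡9; β=0, v≡5 (mod 11); (9|11)=+1, (5|11)=+1; sign (−1)^0·+1^0·+1^1 = +1.
(a,b)_5: α=-2, u≡4; β=2, v≡3 (mod 5); (4|5)=+1, (3|5)=-1; sign (−1)^0·+1^2·-1^-2 = +1.
(a,b)_7: α=-2, u≡6; β=0, v≡3 (mod 7); (6|7)=-1, (3|7)=-1; sign (−1)^0·-1^0·-1^-2 = +1.
(a,b)_23: α=1, u≡20; β=0, v≡12 (mod 23); (20|23)=-1, (12|23)=+1; sign (−1)^0·-1^0·+1^1 = +1.
|Ram(-1812239, 3)| = 2, even; anisotropic at {19, 29}.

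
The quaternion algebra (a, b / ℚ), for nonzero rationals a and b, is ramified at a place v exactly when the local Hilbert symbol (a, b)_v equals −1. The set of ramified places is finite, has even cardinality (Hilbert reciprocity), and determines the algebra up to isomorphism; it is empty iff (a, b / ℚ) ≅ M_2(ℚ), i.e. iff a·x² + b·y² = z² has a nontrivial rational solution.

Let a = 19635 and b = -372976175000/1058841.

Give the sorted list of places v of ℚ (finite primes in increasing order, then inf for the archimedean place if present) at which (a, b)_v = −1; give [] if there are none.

[2, 5, 7, 13]

(a, b) ≡ (19635, -1430) mod (ℚ^×)²; places V = {2, 3, 5, 7, 11, 13, 17, 19, ∞}.
(a,b)_19: α=0, u≡8; β=2, v≡3 (mod 19); (8|19)=-1, (3|19)=-1; sign (−1)^0·-1^2·-1^0 = +1.
(a,b)_2: α=0, β=3; u≡3, v≡5 (mod 8); ε(u)ε(v)=1·0, αω(v)=0·1, βω(u)=3·1; sum ≡ 1  ⇒  -1.
(a,b)_17: α=1, u≡16; β=2, v≡2 (mod 17); (16|17)=+1, (2|17)=+1; sign (−1)^0·+1^2·+1^1 = +1.
(a,b)_7: α=1, u≡5; β=-6, v≡6 (mod 7); (5|7)=-1, (6|7)=-1; sign (−1)^0·-1^-6·-1^1 = -1.
(a,b)_13: α=0, u≡5; β=1, v≡2 (mod 13); (5|13)=-1, (2|13)=-1; sign (−1)^0·-1^1·-1^0 = -1.
(a,b)_3: α=1, u≡2; β=-2, v≡1 (mod 3); (2|3)=-1, (1|3)=+1; sign (−1)^0·-1^-2·+1^1 = +1.
(a,b)_11: α=1, u≡3; β=1, v≡10 (mod 11); (3|11)=+1, (10|11)=-1; sign (−1)^1·+1^1·-1^1 = +1.
(a,b)_5: α=1, u≡2; β=5, v≡4 (mod 5); (2|5)=-1, (4|5)=+1; sign (−1)^0·-1^5·+1^1 = -1.
(a,b)_∞: sgn(19635)=+, sgn(-1430)=−, so +1.
Ram(19635, -1430) = {2, 5, 7, 13}; no ℚ_2-point on the conic.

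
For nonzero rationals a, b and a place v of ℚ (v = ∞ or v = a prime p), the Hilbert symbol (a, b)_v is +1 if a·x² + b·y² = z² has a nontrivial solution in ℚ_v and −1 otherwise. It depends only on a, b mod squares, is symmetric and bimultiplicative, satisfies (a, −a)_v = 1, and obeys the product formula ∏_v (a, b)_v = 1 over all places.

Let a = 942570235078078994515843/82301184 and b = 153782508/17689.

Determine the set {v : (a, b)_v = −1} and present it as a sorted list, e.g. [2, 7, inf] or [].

Mod squares: a ≡ 143064163, b ≡ 28083. Check v ∈ {∞, 2, 3, 7, 11, 13, 17, 19, 23, 29, 31, 37}.
v=3: a=3^-8·(≡1), b=3^1·(≡1) mod 3; (1|3)=+1, (1|3)=+1; (−1)^{-8·1·1}·(+1)^1·(+1)^-8 = +1.
v=37: a=37^3·(≡21), b=37^3·(≡13) mod 37; (21|37)=+1, (13|37)=-1; (−1)^{3·3·18}·(+1)^3·(-1)^3 = -1.
v=23: a=23^5·(≡10), b=23^1·(≡2) mod 23; (10|23)=-1, (2|23)=+1; (−1)^{5·1·11}·(-1)^1·(+1)^5 = +1.
v=13: a=13^2·(≡6), b=13^0·(≡1) mod 13; (6|13)=-1, (1|13)=+1; (−1)^{2·0·6}·(-1)^0·(+1)^2 = +1.
v=∞: 143064163 > 0 and 28083 > 0  ⇒  (a,b)_∞ = +1.
v=2: v_2(a)=-8, v_2(b)=2; units ≡ 3, 3 (mod 8); ε·ε+αω+βω = 1·1+-8·1+2·1 ≡ 1  ⇒  (a,b)_2 = -1.
v=7: a=7^-2·(≡1), b=7^-2·(≡3) mod 7; (1|7)=+1, (3|7)=-1; (−1)^{-2·-2·3}·(+1)^-2·(-1)^-2 = +1.
v=31: a=31^1·(≡12), b=31^0·(≡5) mod 31; (12|31)=-1, (5|31)=+1; (−1)^{1·0·15}·(-1)^0·(+1)^1 = +1.
v=29: a=29^3·(≡4), b=29^0·(≡26) mod 29; (4|29)=+1, (26|29)=-1; (−1)^{3·0·14}·(+1)^0·(-1)^3 = -1.
v=17: a=17^1·(≡12), b=17^0·(≡13) mod 17; (12|17)=-1, (13|17)=+1; (−1)^{1·0·8}·(-1)^0·(+1)^1 = +1.
v=11: a=11^3·(≡3), b=11^1·(≡9) mod 11; (3|11)=+1, (9|11)=+1; (−1)^{3·1·5}·(+1)^1·(+1)^3 = -1.
v=19: a=19^0·(≡10), b=19^-2·(≡9) mod 19; (10|19)=-1, (9|19)=+1; (−1)^{0·-2·9}·(-1)^-2·(+1)^0 = +1.
Ram(143064163, 28083) = {2, 11, 29, 37}; no ℚ_2-point on the conic.

[2, 11, 29, 37]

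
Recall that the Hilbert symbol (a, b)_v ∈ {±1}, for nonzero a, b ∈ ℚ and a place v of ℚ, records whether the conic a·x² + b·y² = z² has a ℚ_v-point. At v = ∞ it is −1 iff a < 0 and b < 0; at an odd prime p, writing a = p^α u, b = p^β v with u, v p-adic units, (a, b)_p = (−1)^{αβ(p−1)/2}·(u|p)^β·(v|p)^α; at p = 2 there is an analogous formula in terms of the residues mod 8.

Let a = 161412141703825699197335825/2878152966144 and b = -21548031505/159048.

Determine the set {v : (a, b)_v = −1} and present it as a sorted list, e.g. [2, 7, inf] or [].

Mod squares: a ≡ 17, b ≡ -43010. Check v ∈ {∞, 2, 3, 5, 7, 11, 13, 17, 23, 47}.
v=47: a=47^-4·(≡24), b=47^-2·(≡18) mod 47; (24|47)=+1, (18|47)=+1; (−1)^{-4·-2·23}·(+1)^-2·(+1)^-4 = +1.
v=∞: 17 > 0 and -43010 < 0  ⇒  (a,b)_∞ = +1.
v=5: a=5^2·(≡2), b=5^1·(≡3) mod 5; (2|5)=-1, (3|5)=-1; (−1)^{2·1·2}·(-1)^1·(-1)^2 = -1.
v=2: v_2(a)=-16, v_2(b)=-3; units ≡ 1, 7 (mod 8); ε·ε+αω+βω = 0·1+-16·0+-3·0 ≡ 0  ⇒  (a,b)_2 = +1.
v=17: a=17^3·(≡9), b=17^1·(≡7) mod 17; (9|17)=+1, (7|17)=-1; (−1)^{3·1·8}·(+1)^1·(-1)^3 = -1.
v=11: a=11^8·(≡10), b=11^3·(≡6) mod 11; (10|11)=-1, (6|11)=-1; (−1)^{8·3·5}·(-1)^3·(-1)^8 = -1.
v=7: a=7^4·(≡3), b=7^2·(≡5) mod 7; (3|7)=-1, (5|7)=-1; (−1)^{4·2·3}·(-1)^2·(-1)^4 = +1.
v=13: a=13^6·(≡1), b=13^2·(≡6) mod 13; (1|13)=+1, (6|13)=-1; (−1)^{6·2·6}·(+1)^2·(-1)^6 = +1.
v=3: a=3^-2·(≡2), b=3^-2·(≡1) mod 3; (2|3)=-1, (1|3)=+1; (−1)^{-2·-2·1}·(-1)^-2·(+1)^-2 = +1.
v=23: a=23^2·(≡19), b=23^1·(≡16) mod 23; (19|23)=-1, (16|23)=+1; (−1)^{2·1·11}·(-1)^1·(+1)^2 = -1.
(17, -43010 / ℚ) ramifies at {5, 11, 17, 23}: a division algebra.

[5, 11, 17, 23]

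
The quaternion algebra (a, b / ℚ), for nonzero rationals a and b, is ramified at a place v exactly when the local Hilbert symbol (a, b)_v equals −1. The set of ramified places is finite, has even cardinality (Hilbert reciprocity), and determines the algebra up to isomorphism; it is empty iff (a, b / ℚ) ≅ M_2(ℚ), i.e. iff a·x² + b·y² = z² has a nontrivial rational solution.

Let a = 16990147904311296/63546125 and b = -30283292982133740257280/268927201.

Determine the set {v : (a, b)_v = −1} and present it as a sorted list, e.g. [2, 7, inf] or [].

(a, b) ≡ (65899405, -55) mod (ℚ^×)²; places V = {2, 3, 5, 11, 13, 17, 23, 31, 37, 47, 53, ∞}.
(a,b)_3: α=2, u≡1; β=4, v≡2 (mod 3); (1|3)=+1, (2|3)=-1; sign (−1)^0·+1^4·-1^2 = +1.
(a,b)_37: α=1, u≡36; β=2, v≡5 (mod 37); (36|37)=+1, (5|37)=-1; sign (−1)^0·+1^2·-1^1 = -1.
(a,b)_2: α=12, β=14; u≡5, v≡1 (mod 8); ε(u)ε(v)=0·0, αω(v)=12·0, βω(u)=14·1; sum ≡ 0  ⇒  +1.
(a,b)_13: α=1, u≡4; β=2, v≡12 (mod 13); (4|13)=+1, (12|13)=+1; sign (−1)^0·+1^2·+1^1 = +1.
(a,b)_23: α=-2, u≡4; β=-4, v≡10 (mod 23); (4|23)=+1, (10|23)=-1; sign (−1)^0·+1^-4·-1^-2 = +1.
(a,b)_∞: sgn(65899405)=+, sgn(-55)=−, so +1.
(a,b)_17: α=2, u≡11; β=2, v≡4 (mod 17); (11|17)=-1, (4|17)=+1; sign (−1)^0·-1^2·+1^2 = +1.
(a,b)_11: α=3, u≡6; β=1, v≡10 (mod 11); (6|11)=-1, (10|11)=-1; sign (−1)^1·-1^1·-1^3 = -1.
(a,b)_53: α=1, u≡2; β=2, v≡27 (mod 53); (2|53)=-1, (27|53)=-1; sign (−1)^0·-1^2·-1^1 = -1.
(a,b)_31: α=-2, u≡4; β=-2, v≡9 (mod 31); (4|31)=+1, (9|31)=+1; sign (−1)^0·+1^-2·+1^-2 = +1.
(a,b)_5: α=-3, u≡4; β=1, v≡4 (mod 5); (4|5)=+1, (4|5)=+1; sign (−1)^0·+1^1·+1^-3 = +1.
(a,b)_47: α=1, u≡43; β=2, v≡19 (mod 47); (43|47)=-1, (19|47)=-1; sign (−1)^0·-1^2·-1^1 = -1.
(65899405, -55 / ℚ) ramifies at {11, 37, 47, 53}: a division algebra.

[11, 37, 47, 53]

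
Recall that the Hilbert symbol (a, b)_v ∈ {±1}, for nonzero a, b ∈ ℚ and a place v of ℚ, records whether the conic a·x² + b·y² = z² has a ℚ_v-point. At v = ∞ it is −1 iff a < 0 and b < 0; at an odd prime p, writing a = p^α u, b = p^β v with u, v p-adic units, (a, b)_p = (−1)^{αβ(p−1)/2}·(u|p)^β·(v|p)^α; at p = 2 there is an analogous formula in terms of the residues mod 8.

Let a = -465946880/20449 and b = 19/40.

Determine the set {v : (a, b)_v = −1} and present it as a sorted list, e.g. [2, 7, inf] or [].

(a, b) ≡ (-37145, 190) mod (ℚ^×)²; places V = {2, 5, 7, 11, 13, 17, 19, 23, ∞}.
(a,b)_23: α=1, u≡12; β=0, v≡16 (mod 23); (12|23)=+1, (16|23)=+1; sign (−1)^0·+1^0·+1^1 = +1.
(a,b)_∞: sgn(-37145)=−, sgn(190)=+, so +1.
(a,b)_5: α=1, u≡1; β=-1, v≡3 (mod 5); (1|5)=+1, (3|5)=-1; sign (−1)^0·+1^-1·-1^1 = -1.
(a,b)_11: α=-2, u≡2; β=0, v≡9 (mod 11); (2|11)=-1, (9|11)=+1; sign (−1)^0·-1^0·+1^-2 = +1.
(a,b)_7: α=2, u≡1; β=0, v≡1 (mod 7); (1|7)=+1, (1|7)=+1; sign (−1)^0·+1^0·+1^2 = +1.
(a,b)_19: α=1, u≡13; β=1, v≡10 (mod 19); (13|19)=-1, (10|19)=-1; sign (−1)^1·-1^1·-1^1 = -1.
(a,b)_13: α=-2, u≡1; β=0, v≡6 (mod 13); (1|13)=+1, (6|13)=-1; sign (−1)^0·+1^0·-1^-2 = +1.
(a,b)_2: α=8, β=-3; u≡7, v≡7 (mod 8); ε(u)ε(v)=1·1, αω(v)=8·0, βω(u)=-3·0; sum ≡ 1  ⇒  -1.
(a,b)_17: α=1, u≡8; β=0, v≡6 (mod 17); (8|17)=+1, (6|17)=-1; sign (−1)^0·+1^0·-1^1 = -1.
Ram(-37145, 190) = {2, 5, 17, 19}; no ℚ_2-point on the conic.

[2, 5, 17, 19]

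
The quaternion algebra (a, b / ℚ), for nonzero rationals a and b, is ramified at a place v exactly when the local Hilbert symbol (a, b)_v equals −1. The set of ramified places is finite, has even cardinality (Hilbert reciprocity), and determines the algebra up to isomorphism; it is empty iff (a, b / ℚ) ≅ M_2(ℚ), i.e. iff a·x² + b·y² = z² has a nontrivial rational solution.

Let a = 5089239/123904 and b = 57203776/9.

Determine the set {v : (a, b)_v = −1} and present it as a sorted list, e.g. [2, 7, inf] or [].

[17, 29, 31, 37]

(a, b) ≡ (565471, 18241) mod (ℚ^×)²; places V = {2, 3, 7, 11, 17, 29, 31, 37, ∞}.
(a,b)_7: α=0, u≡2; β=2, v≡3 (mod 7); (2|7)=+1, (3|7)=-1; sign (−1)^0·+1^2·-1^0 = +1.
(a,b)_31: α=1, u≡23; β=0, v≡21 (mod 31); (23|31)=-1, (21|31)=-1; sign (−1)^0·-1^0·-1^1 = -1.
(a,b)_17: α=1, u≡6; β=1, v≡15 (mod 17); (6|17)=-1, (15|17)=+1; sign (−1)^0·-1^1·+1^1 = -1.
(a,b)_11: α=-2, u≡1; β=0, v≡4 (mod 11); (1|11)=+1, (4|11)=+1; sign (−1)^0·+1^0·+1^-2 = +1.
(a,b)_37: α=1, u≡35; β=1, v≡25 (mod 37); (35|37)=-1, (25|37)=+1; sign (−1)^0·-1^1·+1^1 = -1.
(a,b)_29: α=1, u≡8; β=1, v≡25 (mod 29); (8|29)=-1, (25|29)=+1; sign (−1)^0·-1^1·+1^1 = -1.
(a,b)_3: α=2, u≡1; β=-2, v≡1 (mod 3); (1|3)=+1, (1|3)=+1; sign (−1)^0·+1^-2·+1^2 = +1.
(a,b)_∞: sgn(565471)=+, sgn(18241)=+, so +1.
(a,b)_2: α=-10, β=6; u≡7, v≡1 (mod 8); ε(u)ε(v)=1·0, αω(v)=-10·0, βω(u)=6·0; sum ≡ 0  ⇒  +1.
Ram(565471, 18241) = {17, 29, 31, 37}; no ℚ_17-point on the conic.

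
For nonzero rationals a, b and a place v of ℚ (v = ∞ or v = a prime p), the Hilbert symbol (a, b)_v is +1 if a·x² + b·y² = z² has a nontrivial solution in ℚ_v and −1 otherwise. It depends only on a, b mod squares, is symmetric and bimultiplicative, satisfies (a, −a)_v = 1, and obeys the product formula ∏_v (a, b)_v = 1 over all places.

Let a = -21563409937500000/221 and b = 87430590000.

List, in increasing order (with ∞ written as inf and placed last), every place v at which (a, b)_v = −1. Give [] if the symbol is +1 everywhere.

Mod squares: a ≡ -2897310, b ≡ 299. Check v ∈ {∞, 2, 3, 5, 13, 17, 19, 23}.
v=3: a=3^7·(≡2), b=3^4·(≡2) mod 3; (2|3)=-1, (2|3)=-1; (−1)^{7·4·1}·(-1)^4·(-1)^7 = -1.
v=13: a=13^-1·(≡7), b=13^1·(≡3) mod 13; (7|13)=-1, (3|13)=+1; (−1)^{-1·1·6}·(-1)^1·(+1)^-1 = -1.
v=23: a=23^1·(≡18), b=23^1·(≡9) mod 23; (18|23)=+1, (9|23)=+1; (−1)^{1·1·11}·(+1)^1·(+1)^1 = -1.
v=∞: -2897310 < 0 and 299 > 0  ⇒  (a,b)_∞ = +1.
v=2: v_2(a)=5, v_2(b)=4; units ≡ 1, 3 (mod 8); ε·ε+αω+βω = 0·1+5·1+4·0 ≡ 1  ⇒  (a,b)_2 = -1.
v=5: a=5^9·(≡2), b=5^4·(≡4) mod 5; (2|5)=-1, (4|5)=+1; (−1)^{9·4·2}·(-1)^4·(+1)^9 = +1.
v=19: a=19^3·(≡4), b=19^2·(≡2) mod 19; (4|19)=+1, (2|19)=-1; (−1)^{3·2·9}·(+1)^2·(-1)^3 = -1.
v=17: a=17^-1·(≡11), b=17^0·(≡6) mod 17; (11|17)=-1, (6|17)=-1; (−1)^{-1·0·8}·(-1)^0·(-1)^-1 = -1.
Ram(-2897310, 299) = {2, 3, 13, 17, 19, 23}; no ℚ_2-point on the conic.

[2, 3, 13, 17, 19, 23]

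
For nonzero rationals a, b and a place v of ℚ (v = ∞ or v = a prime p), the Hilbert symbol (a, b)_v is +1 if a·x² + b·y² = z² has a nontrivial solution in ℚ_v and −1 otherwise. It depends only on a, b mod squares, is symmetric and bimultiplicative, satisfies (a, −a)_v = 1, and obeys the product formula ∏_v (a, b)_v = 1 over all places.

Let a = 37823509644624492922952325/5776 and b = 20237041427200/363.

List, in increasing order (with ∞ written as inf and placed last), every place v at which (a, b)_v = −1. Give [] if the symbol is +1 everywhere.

Mod squares: a ≡ 16813, b ≡ 62049. Check v ∈ {∞, 2, 3, 5, 11, 13, 17, 19, 23, 37, 43}.
v=19: a=19^-2·(≡17), b=19^0·(≡8) mod 19; (17|19)=+1, (8|19)=-1; (−1)^{-2·0·9}·(+1)^0·(-1)^-2 = +1.
v=23: a=23^5·(≡8), b=23^2·(≡3) mod 23; (8|23)=+1, (3|23)=+1; (−1)^{5·2·11}·(+1)^2·(+1)^5 = +1.
v=11: a=11^0·(≡1), b=11^-2·(≡5) mod 11; (1|11)=+1, (5|11)=+1; (−1)^{0·-2·5}·(+1)^-2·(+1)^0 = +1.
v=∞: 16813 > 0 and 62049 > 0  ⇒  (a,b)_∞ = +1.
v=5: a=5^2·(≡3), b=5^2·(≡1) mod 5; (3|5)=-1, (1|5)=+1; (−1)^{2·2·2}·(-1)^2·(+1)^2 = +1.
v=2: v_2(a)=-4, v_2(b)=8; units ≡ 5, 1 (mod 8); ε·ε+αω+βω = 0·0+-4·0+8·1 ≡ 0  ⇒  (a,b)_2 = +1.
v=13: a=13^2·(≡9), b=13^1·(≡6) mod 13; (9|13)=+1, (6|13)=-1; (−1)^{2·1·6}·(+1)^1·(-1)^2 = +1.
v=37: a=37^2·(≡29), b=37^1·(≡30) mod 37; (29|37)=-1, (30|37)=+1; (−1)^{2·1·18}·(-1)^1·(+1)^2 = -1.
v=3: a=3^2·(≡1), b=3^-1·(≡1) mod 3; (1|3)=+1, (1|3)=+1; (−1)^{2·-1·1}·(+1)^-1·(+1)^2 = +1.
v=17: a=17^5·(≡10), b=17^2·(≡1) mod 17; (10|17)=-1, (1|17)=+1; (−1)^{5·2·8}·(-1)^2·(+1)^5 = +1.
v=43: a=43^3·(≡9), b=43^1·(≡23) mod 43; (9|43)=+1, (23|43)=+1; (−1)^{3·1·21}·(+1)^1·(+1)^3 = -1.
|Ram(16813, 62049)| = 2, even; anisotropic at {37, 43}.

[37, 43]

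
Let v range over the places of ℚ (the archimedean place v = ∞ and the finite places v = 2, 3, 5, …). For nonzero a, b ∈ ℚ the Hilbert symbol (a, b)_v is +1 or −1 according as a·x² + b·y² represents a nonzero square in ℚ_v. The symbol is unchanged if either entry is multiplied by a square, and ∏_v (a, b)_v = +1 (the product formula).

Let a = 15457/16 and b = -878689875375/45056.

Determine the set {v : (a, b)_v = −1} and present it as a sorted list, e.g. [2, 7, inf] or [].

(a, b) ≡ (15457, -1504085) mod (ℚ^×)²; places V = {2, 3, 5, 11, 13, 23, 29, 41, ∞}.
(a,b)_3: α=0, u≡1; β=2, v≡1 (mod 3); (1|3)=+1, (1|3)=+1; sign (−1)^0·+1^2·+1^0 = +1.
(a,b)_5: α=0, u≡2; β=3, v≡2 (mod 5); (2|5)=-1, (2|5)=-1; sign (−1)^0·-1^3·-1^0 = -1.
(a,b)_23: α=0, u≡13; β=1, v≡22 (mod 23); (13|23)=+1, (22|23)=-1; sign (−1)^0·+1^1·-1^0 = +1.
(a,b)_2: α=-4, β=-12; u≡1, v≡3 (mod 8); ε(u)ε(v)=0·1, αω(v)=-4·1, βω(u)=-12·0; sum ≡ 0  ⇒  +1.
(a,b)_13: α=1, u≡2; β=4, v≡2 (mod 13); (2|13)=-1, (2|13)=-1; sign (−1)^0·-1^4·-1^1 = -1.
(a,b)_29: α=1, u≡17; β=1, v≡7 (mod 29); (17|29)=-1, (7|29)=+1; sign (−1)^0·-1^1·+1^1 = -1.
(a,b)_11: α=0, u≡7; β=-1, v≡10 (mod 11); (7|11)=-1, (10|11)=-1; sign (−1)^0·-1^-1·-1^0 = -1.
(a,b)_41: α=1, u≡21; β=1, v≡10 (mod 41); (21|41)=+1, (10|41)=+1; sign (−1)^0·+1^1·+1^1 = +1.
(a,b)_∞: sgn(15457)=+, sgn(-1504085)=−, so +1.
Ram(15457, -1504085) = {5, 11, 13, 29}; no ℚ_5-point on the conic.

[5, 11, 13, 29]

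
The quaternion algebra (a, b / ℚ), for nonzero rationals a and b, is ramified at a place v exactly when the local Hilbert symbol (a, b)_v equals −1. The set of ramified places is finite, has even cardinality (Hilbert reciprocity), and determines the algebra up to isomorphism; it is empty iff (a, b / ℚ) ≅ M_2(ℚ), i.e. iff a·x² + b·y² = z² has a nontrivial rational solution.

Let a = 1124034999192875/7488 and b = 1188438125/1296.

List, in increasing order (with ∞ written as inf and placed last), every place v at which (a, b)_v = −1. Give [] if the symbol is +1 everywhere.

(a, b) ≡ (455, 2261) mod (ℚ^×)²; places V = {2, 3, 5, 7, 11, 13, 17, 19, 29, ∞}.
(a,b)_∞: sgn(455)=+, sgn(2261)=+, so +1.
(a,b)_29: α=2, u≡24; β=2, v≡5 (mod 29); (24|29)=+1, (5|29)=+1; sign (−1)^0·+1^2·+1^2 = +1.
(a,b)_19: α=2, u≡15; β=1, v≡16 (mod 19); (15|19)=-1, (16|19)=+1; sign (−1)^0·-1^1·+1^2 = -1.
(a,b)_3: α=-2, u≡2; β=-4, v≡2 (mod 3); (2|3)=-1, (2|3)=-1; sign (−1)^0·-1^-4·-1^-2 = +1.
(a,b)_5: α=3, u≡1; β=4, v≡1 (mod 5); (1|5)=+1, (1|5)=+1; sign (−1)^0·+1^4·+1^3 = +1.
(a,b)_17: α=2, u≡9; β=1, v≡7 (mod 17); (9|17)=+1, (7|17)=-1; sign (−1)^0·+1^1·-1^2 = +1.
(a,b)_2: α=-6, β=-4; u≡7, v≡5 (mod 8); ε(u)ε(v)=1·0, αω(v)=-6·1, βω(u)=-4·0; sum ≡ 0  ⇒  +1.
(a,b)_13: α=-1, u≡4; β=0, v≡12 (mod 13); (4|13)=+1, (12|13)=+1; sign (−1)^0·+1^0·+1^-1 = +1.
(a,b)_11: α=4, u≡5; β=0, v≡8 (mod 11); (5|11)=+1, (8|11)=-1; sign (−1)^0·+1^0·-1^4 = +1.
(a,b)_7: α=1, u≡2; β=1, v≡2 (mod 7); (2|7)=+1, (2|7)=+1; sign (−1)^1·+1^1·+1^1 = -1.
(455, 2261 / ℚ) ramifies at {7, 19}: a division algebra.

[7, 19]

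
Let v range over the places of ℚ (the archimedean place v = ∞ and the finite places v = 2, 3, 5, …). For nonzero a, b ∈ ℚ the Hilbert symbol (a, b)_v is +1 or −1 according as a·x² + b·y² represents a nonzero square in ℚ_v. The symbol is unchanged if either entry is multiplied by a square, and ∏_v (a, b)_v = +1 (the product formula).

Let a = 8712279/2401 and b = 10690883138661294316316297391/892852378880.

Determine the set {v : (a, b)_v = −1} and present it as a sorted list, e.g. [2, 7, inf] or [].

Mod squares: a ≡ 11951, b ≡ 9479955. Check v ∈ {∞, 2, 3, 5, 7, 11, 13, 17, 19, 29, 31, 37}.
v=19: a=19^1·(≡2), b=19^3·(≡4) mod 19; (2|19)=-1, (4|19)=+1; (−1)^{1·3·9}·(-1)^3·(+1)^1 = +1.
v=2: v_2(a)=0, v_2(b)=-8; units ≡ 7, 3 (mod 8); ε·ε+αω+βω = 1·1+0·1+-8·0 ≡ 1  ⇒  (a,b)_2 = -1.
v=3: a=3^6·(≡2), b=3^15·(≡1) mod 3; (2|3)=-1, (1|3)=+1; (−1)^{6·15·1}·(-1)^15·(+1)^6 = -1.
v=31: a=31^0·(≡5), b=31^1·(≡3) mod 31; (5|31)=+1, (3|31)=-1; (−1)^{0·1·15}·(+1)^1·(-1)^0 = +1.
v=29: a=29^0·(≡27), b=29^1·(≡24) mod 29; (27|29)=-1, (24|29)=+1; (−1)^{0·1·14}·(-1)^1·(+1)^0 = -1.
v=5: a=5^0·(≡4), b=5^-1·(≡1) mod 5; (4|5)=+1, (1|5)=+1; (−1)^{0·-1·2}·(+1)^-1·(+1)^0 = +1.
v=7: a=7^-4·(≡2), b=7^-8·(≡1) mod 7; (2|7)=+1, (1|7)=+1; (−1)^{-4·-8·3}·(+1)^-8·(+1)^-4 = +1.
v=∞: 11951 > 0 and 9479955 > 0  ⇒  (a,b)_∞ = +1.
v=13: a=13^0·(≡12), b=13^4·(≡10) mod 13; (12|13)=+1, (10|13)=+1; (−1)^{0·4·6}·(+1)^4·(+1)^0 = +1.
v=17: a=17^1·(≡14), b=17^4·(≡11) mod 17; (14|17)=-1, (11|17)=-1; (−1)^{1·4·8}·(-1)^4·(-1)^1 = -1.
v=11: a=11^0·(≡5), b=11^-2·(≡1) mod 11; (5|11)=+1, (1|11)=+1; (−1)^{0·-2·5}·(+1)^-2·(+1)^0 = +1.
v=37: a=37^1·(≡28), b=37^3·(≡28) mod 37; (28|37)=+1, (28|37)=+1; (−1)^{1·3·18}·(+1)^3·(+1)^1 = +1.
(11951, 9479955 / ℚ) ramifies at {2, 3, 17, 29}: a division algebra.

[2, 3, 17, 29]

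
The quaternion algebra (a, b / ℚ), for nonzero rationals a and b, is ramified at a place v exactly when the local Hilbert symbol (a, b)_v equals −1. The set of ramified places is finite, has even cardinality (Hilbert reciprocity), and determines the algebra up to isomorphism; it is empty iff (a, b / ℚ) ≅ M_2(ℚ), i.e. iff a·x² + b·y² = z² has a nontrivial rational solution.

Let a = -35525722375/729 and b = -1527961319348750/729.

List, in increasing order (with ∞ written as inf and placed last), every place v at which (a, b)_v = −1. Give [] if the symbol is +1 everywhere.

[5, 11, 23, inf]

(a, b) ≡ (-55, -782) mod (ℚ^×)²; places V = {2, 3, 5, 11, 13, 17, 23, ∞}.
(a,b)_13: α=2, u≡3; β=2, v≡5 (mod 13); (3|13)=+1, (5|13)=-1; sign (−1)^0·+1^2·-1^2 = +1.
(a,b)_2: α=0, β=1; u≡1, v≡1 (mod 8); ε(u)ε(v)=0·0, αω(v)=0·0, βω(u)=1·0; sum ≡ 0  ⇒  +1.
(a,b)_3: α=-6, u≡2; β=-6, v≡1 (mod 3); (2|3)=-1, (1|3)=+1; sign (−1)^0·-1^-6·+1^-6 = +1.
(a,b)_17: α=2, u≡2; β=3, v≡11 (mod 17); (2|17)=+1, (11|17)=-1; sign (−1)^0·+1^3·-1^2 = +1.
(a,b)_11: α=1, u≡6; β=2, v≡8 (mod 11); (6|11)=-1, (8|11)=-1; sign (−1)^0·-1^2·-1^1 = -1.
(a,b)_∞: sgn(-55)=−, sgn(-782)=−, so -1.
(a,b)_5: α=3, u≡4; β=4, v≡3 (mod 5); (4|5)=+1, (3|5)=-1; sign (−1)^0·+1^4·-1^3 = -1.
(a,b)_23: α=2, u≡21; β=3, v≡9 (mod 23); (21|23)=-1, (9|23)=+1; sign (−1)^0·-1^3·+1^2 = -1.
|Ram(-55, -782)| = 4, even; anisotropic at {5, 11, 23, ∞}.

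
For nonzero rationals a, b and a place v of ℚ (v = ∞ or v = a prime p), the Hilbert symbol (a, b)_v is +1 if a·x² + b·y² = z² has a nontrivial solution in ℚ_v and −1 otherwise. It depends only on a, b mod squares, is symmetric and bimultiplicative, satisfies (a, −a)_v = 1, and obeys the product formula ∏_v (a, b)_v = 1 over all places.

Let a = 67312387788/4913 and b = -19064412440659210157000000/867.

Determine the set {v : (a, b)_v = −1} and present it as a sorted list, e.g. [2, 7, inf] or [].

Mod squares: a ≡ 824619, b ≡ -630591. Check v ∈ {∞, 2, 3, 5, 13, 17, 19, 23, 31, 37}.
v=∞: 824619 > 0 and -630591 < 0  ⇒  (a,b)_∞ = +1.
v=3: a=3^1·(≡1), b=3^-1·(≡1) mod 3; (1|3)=+1, (1|3)=+1; (−1)^{1·-1·1}·(+1)^-1·(+1)^1 = -1.
v=17: a=17^-3·(≡14), b=17^-2·(≡5) mod 17; (14|17)=-1, (5|17)=-1; (−1)^{-3·-2·8}·(-1)^-2·(-1)^-3 = -1.
v=13: a=13^0·(≡4), b=13^1·(≡9) mod 13; (4|13)=+1, (9|13)=+1; (−1)^{0·1·6}·(+1)^1·(+1)^0 = +1.
v=5: a=5^0·(≡1), b=5^6·(≡1) mod 5; (1|5)=+1, (1|5)=+1; (−1)^{0·6·2}·(+1)^6·(+1)^0 = +1.
v=2: v_2(a)=2, v_2(b)=6; units ≡ 3, 1 (mod 8); ε·ε+αω+βω = 1·0+2·0+6·1 ≡ 0  ⇒  (a,b)_2 = +1.
v=31: a=31^2·(≡9), b=31^2·(≡3) mod 31; (9|31)=+1, (3|31)=-1; (−1)^{2·2·15}·(+1)^2·(-1)^2 = +1.
v=23: a=23^1·(≡22), b=23^3·(≡11) mod 23; (22|23)=-1, (11|23)=-1; (−1)^{1·3·11}·(-1)^3·(-1)^1 = -1.
v=37: a=37^1·(≡2), b=37^3·(≡13) mod 37; (2|37)=-1, (13|37)=-1; (−1)^{1·3·18}·(-1)^3·(-1)^1 = +1.
v=19: a=19^3·(≡9), b=19^5·(≡4) mod 19; (9|19)=+1, (4|19)=+1; (−1)^{3·5·9}·(+1)^5·(+1)^3 = -1.
(824619, -630591 / ℚ) ramifies at {3, 17, 19, 23}: a division algebra.

[3, 17, 19, 23]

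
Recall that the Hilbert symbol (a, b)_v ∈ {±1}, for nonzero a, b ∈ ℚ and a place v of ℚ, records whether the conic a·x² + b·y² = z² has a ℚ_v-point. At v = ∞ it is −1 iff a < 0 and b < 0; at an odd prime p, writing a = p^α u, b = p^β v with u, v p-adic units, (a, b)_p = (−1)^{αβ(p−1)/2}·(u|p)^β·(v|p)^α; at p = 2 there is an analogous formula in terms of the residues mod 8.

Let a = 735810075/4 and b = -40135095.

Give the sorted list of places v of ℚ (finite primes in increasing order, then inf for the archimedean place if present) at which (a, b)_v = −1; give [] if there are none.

[5, 11]

(a, b) ≡ (3003, -455) mod (ℚ^×)²; places V = {2, 3, 5, 7, 11, 13, ∞}.
(a,b)_2: α=-2, β=0; u≡3, v≡1 (mod 8); ε(u)ε(v)=1·0, αω(v)=-2·0, βω(u)=0·1; sum ≡ 0  ⇒  +1.
(a,b)_11: α=3, u≡5; β=2, v≡10 (mod 11); (5|11)=+1, (10|11)=-1; sign (−1)^0·+1^2·-1^3 = -1.
(a,b)_7: α=1, u≡2; β=1, v≡3 (mod 7); (2|7)=+1, (3|7)=-1; sign (−1)^1·+1^1·-1^1 = +1.
(a,b)_∞: sgn(3003)=+, sgn(-455)=−, so +1.
(a,b)_3: α=5, u≡2; β=6, v≡1 (mod 3); (2|3)=-1, (1|3)=+1; sign (−1)^0·-1^6·+1^5 = +1.
(a,b)_13: α=1, u≡9; β=1, v≡3 (mod 13); (9|13)=+1, (3|13)=+1; sign (−1)^0·+1^1·+1^1 = +1.
(a,b)_5: α=2, u≡2; β=1, v≡1 (mod 5); (2|5)=-1, (1|5)=+1; sign (−1)^0·-1^1·+1^2 = -1.
Ram(3003, -455) = {5, 11}; no ℚ_5-point on the conic.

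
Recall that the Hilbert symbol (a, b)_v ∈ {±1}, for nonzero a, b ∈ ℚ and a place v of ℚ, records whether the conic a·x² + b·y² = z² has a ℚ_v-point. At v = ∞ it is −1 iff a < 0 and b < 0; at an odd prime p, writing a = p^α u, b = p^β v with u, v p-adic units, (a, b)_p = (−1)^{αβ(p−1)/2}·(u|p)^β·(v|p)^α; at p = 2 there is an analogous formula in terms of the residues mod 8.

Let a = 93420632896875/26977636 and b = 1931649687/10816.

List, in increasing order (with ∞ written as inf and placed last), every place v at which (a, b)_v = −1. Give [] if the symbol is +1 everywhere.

(a, b) ≡ (1920235, 197087) mod (ℚ^×)²; places V = {2, 3, 5, 7, 11, 13, 17, 19, 23, 29, 31, 41, 53, ∞}.
(a,b)_19: α=1, u≡17; β=1, v≡12 (mod 19); (17|19)=+1, (12|19)=-1; sign (−1)^1·+1^1·-1^1 = +1.
(a,b)_41: α=1, u≡24; β=1, v≡18 (mod 41); (24|41)=-1, (18|41)=+1; sign (−1)^0·-1^1·+1^1 = -1.
(a,b)_11: α=0, u≡5; β=3, v≡1 (mod 11); (5|11)=+1, (1|11)=+1; sign (−1)^0·+1^3·+1^0 = +1.
(a,b)_∞: sgn(1920235)=+, sgn(197087)=+, so +1.
(a,b)_5: α=5, u≡2; β=0, v≡2 (mod 5); (2|5)=-1, (2|5)=-1; sign (−1)^0·-1^0·-1^5 = -1.
(a,b)_53: α=-2, u≡31; β=0, v≡20 (mod 53); (31|53)=-1, (20|53)=-1; sign (−1)^0·-1^0·-1^-2 = +1.
(a,b)_31: α=2, u≡19; β=0, v≡8 (mod 31); (19|31)=+1, (8|31)=+1; sign (−1)^0·+1^0·+1^2 = +1.
(a,b)_13: α=0, u≡5; β=-2, v≡7 (mod 13); (5|13)=-1, (7|13)=-1; sign (−1)^0·-1^-2·-1^0 = +1.
(a,b)_3: α=4, u≡1; β=4, v≡2 (mod 3); (1|3)=+1, (2|3)=-1; sign (−1)^0·+1^4·-1^4 = +1.
(a,b)_2: α=-2, β=-6; u≡3, v≡7 (mod 8); ε(u)ε(v)=1·1, αω(v)=-2·0, βω(u)=-6·1; sum ≡ 1  ⇒  -1.
(a,b)_7: α=-4, u≡4; β=0, v≡2 (mod 7); (4|7)=+1, (2|7)=+1; sign (−1)^0·+1^0·+1^-4 = +1.
(a,b)_23: α=0, u≡19; β=1, v≡18 (mod 23); (19|23)=-1, (18|23)=+1; sign (−1)^0·-1^1·+1^0 = -1.
(a,b)_17: α=1, u≡3; β=0, v≡5 (mod 17); (3|17)=-1, (5|17)=-1; sign (−1)^0·-1^0·-1^1 = -1.
(a,b)_29: α=1, u≡26; β=0, v≡3 (mod 29); (26|29)=-1, (3|29)=-1; sign (−1)^0·-1^0·-1^1 = -1.
Ram(1920235, 197087) = {2, 5, 17, 23, 29, 41}; no ℚ_2-point on the conic.

[2, 5, 17, 23, 29, 41]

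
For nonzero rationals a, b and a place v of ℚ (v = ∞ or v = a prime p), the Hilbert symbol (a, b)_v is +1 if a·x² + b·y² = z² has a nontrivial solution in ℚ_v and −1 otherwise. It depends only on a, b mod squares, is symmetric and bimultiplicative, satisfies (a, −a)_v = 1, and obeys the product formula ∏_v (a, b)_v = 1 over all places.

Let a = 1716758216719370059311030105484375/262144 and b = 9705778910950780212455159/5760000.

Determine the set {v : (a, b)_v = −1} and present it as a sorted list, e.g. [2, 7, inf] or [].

(a, b) ≡ (36849151, 2279) mod (ℚ^×)²; places V = {2, 3, 5, 7, 19, 23, 37, 41, 43, 53, ∞}.
(a,b)_43: α=1, u≡35; β=1, v≡15 (mod 43); (35|43)=+1, (15|43)=+1; sign (−1)^1·+1^1·+1^1 = -1.
(a,b)_23: α=3, u≡16; β=2, v≡12 (mod 23); (16|23)=+1, (12|23)=+1; sign (−1)^0·+1^2·+1^3 = +1.
(a,b)_37: α=3, u≡31; β=2, v≡20 (mod 37); (31|37)=-1, (20|37)=-1; sign (−1)^0·-1^2·-1^3 = -1.
(a,b)_∞: sgn(36849151)=+, sgn(2279)=+, so +1.
(a,b)_19: α=3, u≡7; β=2, v≡3 (mod 19); (7|19)=+1, (3|19)=-1; sign (−1)^0·+1^2·-1^3 = -1.
(a,b)_2: α=-18, β=-10; u≡7, v≡7 (mod 8); ε(u)ε(v)=1·1, αω(v)=-18·0, βω(u)=-10·0; sum ≡ 1  ⇒  -1.
(a,b)_53: α=1, u≡29; β=1, v≡9 (mod 53); (29|53)=+1, (9|53)=+1; sign (−1)^0·+1^1·+1^1 = +1.
(a,b)_7: α=4, u≡3; β=8, v≡4 (mod 7); (3|7)=-1, (4|7)=+1; sign (−1)^0·-1^8·+1^4 = +1.
(a,b)_5: α=6, u≡4; β=-4, v≡4 (mod 5); (4|5)=+1, (4|5)=+1; sign (−1)^0·+1^-4·+1^6 = +1.
(a,b)_41: α=6, u≡16; β=4, v≡35 (mod 41); (16|41)=+1, (35|41)=-1; sign (−1)^0·+1^4·-1^6 = +1.
(a,b)_3: α=0, u≡1; β=-2, v≡2 (mod 3); (1|3)=+1, (2|3)=-1; sign (−1)^0·+1^-2·-1^0 = +1.
|Ram(36849151, 2279)| = 4, even; anisotropic at {2, 19, 37, 43}.

[2, 19, 37, 43]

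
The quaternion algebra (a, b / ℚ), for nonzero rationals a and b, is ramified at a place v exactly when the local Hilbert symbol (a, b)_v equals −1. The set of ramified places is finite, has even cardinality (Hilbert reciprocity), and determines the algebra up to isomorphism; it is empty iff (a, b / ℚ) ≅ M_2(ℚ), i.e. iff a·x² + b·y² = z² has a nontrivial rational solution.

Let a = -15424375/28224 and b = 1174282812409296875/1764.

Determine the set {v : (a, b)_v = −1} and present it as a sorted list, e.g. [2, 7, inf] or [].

[23, 37]

Mod squares: a ≡ -24679, b ≡ 123395. Check v ∈ {∞, 2, 3, 5, 7, 23, 29, 37}.
v=∞: -24679 < 0 and 123395 > 0  ⇒  (a,b)_∞ = +1.
v=5: a=5^4·(≡4), b=5^7·(≡1) mod 5; (4|5)=+1, (1|5)=+1; (−1)^{4·7·2}·(+1)^7·(+1)^4 = +1.
v=23: a=23^1·(≡3), b=23^3·(≡8) mod 23; (3|23)=+1, (8|23)=+1; (−1)^{1·3·11}·(+1)^3·(+1)^1 = -1.
v=37: a=37^1·(≡10), b=37^3·(≡17) mod 37; (10|37)=+1, (17|37)=-1; (−1)^{1·3·18}·(+1)^3·(-1)^1 = -1.
v=7: a=7^-2·(≡3), b=7^-2·(≡5) mod 7; (3|7)=-1, (5|7)=-1; (−1)^{-2·-2·3}·(-1)^-2·(-1)^-2 = +1.
v=29: a=29^1·(≡2), b=29^3·(≡26) mod 29; (2|29)=-1, (26|29)=-1; (−1)^{1·3·14}·(-1)^3·(-1)^1 = +1.
v=2: v_2(a)=-6, v_2(b)=-2; units ≡ 1, 3 (mod 8); ε·ε+αω+βω = 0·1+-6·1+-2·0 ≡ 0  ⇒  (a,b)_2 = +1.
v=3: a=3^-2·(≡2), b=3^-2·(≡2) mod 3; (2|3)=-1, (2|3)=-1; (−1)^{-2·-2·1}·(-1)^-2·(-1)^-2 = +1.
Ram(-24679, 123395) = {23, 37}; no ℚ_23-point on the conic.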